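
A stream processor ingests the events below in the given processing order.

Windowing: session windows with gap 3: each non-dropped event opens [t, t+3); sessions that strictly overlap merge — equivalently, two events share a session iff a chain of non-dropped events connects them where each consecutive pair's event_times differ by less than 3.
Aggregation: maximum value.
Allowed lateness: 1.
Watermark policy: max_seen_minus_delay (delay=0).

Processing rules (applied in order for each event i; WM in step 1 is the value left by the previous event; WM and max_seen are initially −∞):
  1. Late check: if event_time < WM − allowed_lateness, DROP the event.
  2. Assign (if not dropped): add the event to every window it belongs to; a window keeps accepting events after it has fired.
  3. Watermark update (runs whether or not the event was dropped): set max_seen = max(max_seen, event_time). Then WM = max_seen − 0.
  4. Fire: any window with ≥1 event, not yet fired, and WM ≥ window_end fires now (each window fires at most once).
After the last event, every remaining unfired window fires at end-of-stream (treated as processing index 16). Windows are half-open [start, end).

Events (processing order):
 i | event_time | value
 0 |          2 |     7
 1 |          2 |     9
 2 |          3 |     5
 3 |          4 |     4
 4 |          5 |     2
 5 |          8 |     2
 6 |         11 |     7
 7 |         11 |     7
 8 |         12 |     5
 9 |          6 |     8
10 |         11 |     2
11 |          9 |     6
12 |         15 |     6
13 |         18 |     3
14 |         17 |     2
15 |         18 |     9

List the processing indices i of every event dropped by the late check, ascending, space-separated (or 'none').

i=0 t=2 v=7: → [2,5); WM=2
i=1 t=2 v=9: → [2,5); WM=2
i=2 t=3 v=5: → [2,6); WM=3
i=3 t=4 v=4: → [2,7); WM=4
i=4 t=5 v=2: → [2,8); WM=5
i=5 t=8 v=2: → [8,11); WM=8
i=6 t=11 v=7: → [11,14); WM=11
i=7 t=11 v=7: → [11,14); WM=11
i=8 t=12 v=5: → [11,15); WM=12
i=9 t=6 v=8: DROP (t<12-1); WM=12
i=10 t=11 v=2: → [11,15); WM=12
i=11 t=9 v=6: DROP (t<12-1); WM=12
i=12 t=15 v=6: → [15,18); WM=15
i=13 t=18 v=3: → [18,21); WM=18
i=14 t=17 v=2: → [15,21); WM=18
i=15 t=18 v=9: → [15,21); WM=18

9 11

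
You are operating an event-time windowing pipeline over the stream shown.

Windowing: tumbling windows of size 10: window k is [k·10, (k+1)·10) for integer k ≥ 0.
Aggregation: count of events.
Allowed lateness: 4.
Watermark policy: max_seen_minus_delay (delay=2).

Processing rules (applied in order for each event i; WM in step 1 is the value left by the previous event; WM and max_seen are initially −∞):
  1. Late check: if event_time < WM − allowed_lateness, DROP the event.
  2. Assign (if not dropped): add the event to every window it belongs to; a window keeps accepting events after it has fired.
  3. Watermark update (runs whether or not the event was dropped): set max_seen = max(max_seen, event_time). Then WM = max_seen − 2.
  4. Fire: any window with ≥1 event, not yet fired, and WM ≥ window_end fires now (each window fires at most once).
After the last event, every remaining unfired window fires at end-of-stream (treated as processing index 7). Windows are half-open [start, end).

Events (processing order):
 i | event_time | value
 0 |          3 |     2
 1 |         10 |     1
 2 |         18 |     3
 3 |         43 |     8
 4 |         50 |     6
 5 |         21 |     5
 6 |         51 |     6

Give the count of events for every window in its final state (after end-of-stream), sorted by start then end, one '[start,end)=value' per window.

i=0 t=3 v=2: → [0,10); WM=1
i=1 t=10 v=1: → [10,20); WM=8
i=2 t=18 v=3: → [10,20); WM=16; [0,10) fires=1
i=3 t=43 v=8: → [40,50); WM=41; [10,20) fires=2
i=4 t=50 v=6: → [50,60); WM=48
i=5 t=21 v=5: DROP (t<48-4); WM=48
i=6 t=51 v=6: → [50,60); WM=49

[0,10)=1 [10,20)=2 [40,50)=1 [50,60)=2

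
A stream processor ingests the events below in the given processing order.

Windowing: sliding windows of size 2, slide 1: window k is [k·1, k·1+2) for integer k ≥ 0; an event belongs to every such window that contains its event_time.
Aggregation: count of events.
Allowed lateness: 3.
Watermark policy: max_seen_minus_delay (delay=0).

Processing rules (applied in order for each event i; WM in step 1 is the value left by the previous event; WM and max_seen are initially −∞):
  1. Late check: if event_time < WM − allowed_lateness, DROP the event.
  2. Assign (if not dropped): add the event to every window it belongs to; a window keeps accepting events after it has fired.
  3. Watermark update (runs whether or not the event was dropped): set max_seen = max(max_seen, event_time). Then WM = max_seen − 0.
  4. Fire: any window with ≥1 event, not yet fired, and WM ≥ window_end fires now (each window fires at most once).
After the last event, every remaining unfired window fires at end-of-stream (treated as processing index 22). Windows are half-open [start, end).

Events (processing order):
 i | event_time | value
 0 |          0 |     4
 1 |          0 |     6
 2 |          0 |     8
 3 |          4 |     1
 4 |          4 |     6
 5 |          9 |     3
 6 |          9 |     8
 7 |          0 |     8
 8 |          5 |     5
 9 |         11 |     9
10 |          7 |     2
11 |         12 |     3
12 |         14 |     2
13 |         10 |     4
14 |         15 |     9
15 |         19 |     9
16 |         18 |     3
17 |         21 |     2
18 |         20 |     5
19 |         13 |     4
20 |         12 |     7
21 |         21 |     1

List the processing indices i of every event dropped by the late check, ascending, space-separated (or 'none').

i=0 t=0 v=4: → [0,2); WM=0
i=1 t=0 v=6: → [0,2); WM=0
i=2 t=0 v=8: → [0,2); WM=0
i=3 t=4 v=1: → [4,6),[3,5); WM=4; [0,2) fires=3
i=4 t=4 v=6: → [4,6),[3,5); WM=4
i=5 t=9 v=3: → [9,11),[8,10); WM=9; [3,5) fires=2 [4,6) fires=2
i=6 t=9 v=8: → [9,11),[8,10); WM=9
i=7 t=0 v=8: DROP (t<9-3); WM=9
i=8 t=5 v=5: DROP (t<9-3); WM=9
i=9 t=11 v=9: → [11,13),[10,12); WM=11; [8,10) fires=2 [9,11) fires=2
i=10 t=7 v=2: DROP (t<11-3); WM=11
i=11 t=12 v=3: → [12,14),[11,13); WM=12; [10,12) fires=1
i=12 t=14 v=2: → [14,16),[13,15); WM=14; [11,13) fires=2 [12,14) fires=1
i=13 t=10 v=4: DROP (t<14-3); WM=14
i=14 t=15 v=9: → [15,17),[14,16); WM=15; [13,15) fires=1
i=15 t=19 v=9: → [19,21),[18,20); WM=19; [14,16) fires=2 [15,17) fires=1
i=16 t=18 v=3: → [18,20),[17,19); WM=19; [17,19) fires=1
i=17 t=21 v=2: → [21,23),[20,22); WM=21; [18,20) fires=2 [19,21) fires=1
i=18 t=20 v=5: → [20,22),[19,21); WM=21
i=19 t=13 v=4: DROP (t<21-3); WM=21
i=20 t=12 v=7: DROP (t<21-3); WM=21
i=21 t=21 v=1: → [21,23),[20,22); WM=21

7 8 10 13 19 20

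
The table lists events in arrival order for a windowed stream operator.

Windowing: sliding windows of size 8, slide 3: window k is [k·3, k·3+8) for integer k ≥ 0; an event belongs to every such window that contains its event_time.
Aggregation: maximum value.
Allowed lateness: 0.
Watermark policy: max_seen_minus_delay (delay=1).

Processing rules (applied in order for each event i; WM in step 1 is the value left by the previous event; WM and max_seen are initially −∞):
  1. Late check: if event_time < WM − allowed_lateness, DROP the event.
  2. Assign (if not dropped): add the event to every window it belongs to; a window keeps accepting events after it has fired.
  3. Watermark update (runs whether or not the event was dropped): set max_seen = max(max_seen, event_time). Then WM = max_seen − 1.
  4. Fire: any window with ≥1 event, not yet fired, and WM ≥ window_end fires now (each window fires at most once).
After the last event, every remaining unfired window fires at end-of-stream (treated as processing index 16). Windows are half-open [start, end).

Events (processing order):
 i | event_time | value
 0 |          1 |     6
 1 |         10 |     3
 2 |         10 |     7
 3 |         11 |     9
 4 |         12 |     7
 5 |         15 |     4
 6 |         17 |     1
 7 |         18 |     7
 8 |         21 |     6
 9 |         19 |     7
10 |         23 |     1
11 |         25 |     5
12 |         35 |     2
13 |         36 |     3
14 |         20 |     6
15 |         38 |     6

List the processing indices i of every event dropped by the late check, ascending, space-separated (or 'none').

i=0 t=1 v=6: → [0,8); WM=0
i=1 t=10 v=3: → [9,17),[6,14),[3,11); WM=9; [0,8) fires=6
i=2 t=10 v=7: → [9,17),[6,14),[3,11); WM=9
i=3 t=11 v=9: → [9,17),[6,14); WM=10
i=4 t=12 v=7: → [12,20),[9,17),[6,14); WM=11; [3,11) fires=7
i=5 t=15 v=4: → [15,23),[12,20),[9,17); WM=14; [6,14) fires=9
i=6 t=17 v=1: → [15,23),[12,20); WM=16
i=7 t=18 v=7: → [18,26),[15,23),[12,20); WM=17; [9,17) fires=9
i=8 t=21 v=6: → [21,29),[18,26),[15,23); WM=20; [12,20) fires=7
i=9 t=19 v=7: DROP (t<20-0); WM=20
i=10 t=23 v=1: → [21,29),[18,26); WM=22
i=11 t=25 v=5: → [24,32),[21,29),[18,26); WM=24; [15,23) fires=7
i=12 t=35 v=2: → [33,41),[30,38); WM=34; [18,26) fires=7 [21,29) fires=6 [24,32) fires=5
i=13 t=36 v=3: → [36,44),[33,41),[30,38); WM=35
i=14 t=20 v=6: DROP (t<35-0); WM=35
i=15 t=38 v=6: → [36,44),[33,41); WM=37

9 14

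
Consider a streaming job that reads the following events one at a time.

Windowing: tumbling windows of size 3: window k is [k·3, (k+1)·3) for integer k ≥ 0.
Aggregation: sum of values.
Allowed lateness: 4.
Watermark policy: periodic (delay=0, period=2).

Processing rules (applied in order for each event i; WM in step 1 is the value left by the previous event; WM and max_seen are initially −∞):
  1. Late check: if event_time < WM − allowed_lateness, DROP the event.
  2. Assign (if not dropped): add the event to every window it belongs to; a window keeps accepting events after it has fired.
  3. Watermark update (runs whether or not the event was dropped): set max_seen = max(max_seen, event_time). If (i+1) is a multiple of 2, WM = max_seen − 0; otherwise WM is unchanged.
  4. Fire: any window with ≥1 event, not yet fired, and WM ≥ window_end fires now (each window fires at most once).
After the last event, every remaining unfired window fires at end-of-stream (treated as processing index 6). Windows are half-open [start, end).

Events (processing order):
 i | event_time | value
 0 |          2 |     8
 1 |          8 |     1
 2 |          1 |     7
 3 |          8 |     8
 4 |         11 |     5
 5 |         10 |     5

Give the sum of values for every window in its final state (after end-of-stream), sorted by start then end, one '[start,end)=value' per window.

i=0 t=2 v=8: → [0,3); WM=−∞
i=1 t=8 v=1: → [6,9); WM=8; [0,3) fires=8
i=2 t=1 v=7: DROP (t<8-4); WM=8
i=3 t=8 v=8: → [6,9); WM=8
i=4 t=11 v=5: → [9,12); WM=8
i=5 t=10 v=5: → [9,12); WM=11; [6,9) fires=9

[0,3)=8 [6,9)=9 [9,12)=10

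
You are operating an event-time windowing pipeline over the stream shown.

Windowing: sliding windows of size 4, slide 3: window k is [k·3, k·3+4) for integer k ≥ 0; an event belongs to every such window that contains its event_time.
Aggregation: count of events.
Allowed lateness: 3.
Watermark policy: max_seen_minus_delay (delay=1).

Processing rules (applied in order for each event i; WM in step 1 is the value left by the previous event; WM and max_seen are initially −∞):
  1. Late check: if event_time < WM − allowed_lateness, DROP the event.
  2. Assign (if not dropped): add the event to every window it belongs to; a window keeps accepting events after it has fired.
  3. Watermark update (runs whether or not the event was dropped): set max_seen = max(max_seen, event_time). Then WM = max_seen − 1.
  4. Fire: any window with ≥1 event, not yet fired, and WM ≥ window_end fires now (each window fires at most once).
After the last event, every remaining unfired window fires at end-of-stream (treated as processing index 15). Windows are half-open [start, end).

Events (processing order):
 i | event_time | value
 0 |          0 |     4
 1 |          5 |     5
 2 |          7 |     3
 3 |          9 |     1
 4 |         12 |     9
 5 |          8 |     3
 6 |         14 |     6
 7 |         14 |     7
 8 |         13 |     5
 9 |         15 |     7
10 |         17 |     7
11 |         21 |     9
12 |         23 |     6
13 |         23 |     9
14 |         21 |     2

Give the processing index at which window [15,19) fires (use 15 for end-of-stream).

11

i=0 t=0 v=4: → [0,4); WM=-1
i=1 t=5 v=5: → [3,7); WM=4; [0,4) fires=1
i=2 t=7 v=3: → [6,10); WM=6
i=3 t=9 v=1: → [9,13),[6,10); WM=8; [3,7) fires=1
i=4 t=12 v=9: → [12,16),[9,13); WM=11; [6,10) fires=2
i=5 t=8 v=3: → [6,10); WM=11
i=6 t=14 v=6: → [12,16); WM=13; [9,13) fires=2
i=7 t=14 v=7: → [12,16); WM=13
i=8 t=13 v=5: → [12,16); WM=13
i=9 t=15 v=7: → [15,19),[12,16); WM=14
i=10 t=17 v=7: → [15,19); WM=16; [12,16) fires=5
i=11 t=21 v=9: → [21,25),[18,22); WM=20; [15,19) fires=2
i=12 t=23 v=6: → [21,25); WM=22; [18,22) fires=1
i=13 t=23 v=9: → [21,25); WM=22
i=14 t=21 v=2: → [21,25),[18,22); WM=22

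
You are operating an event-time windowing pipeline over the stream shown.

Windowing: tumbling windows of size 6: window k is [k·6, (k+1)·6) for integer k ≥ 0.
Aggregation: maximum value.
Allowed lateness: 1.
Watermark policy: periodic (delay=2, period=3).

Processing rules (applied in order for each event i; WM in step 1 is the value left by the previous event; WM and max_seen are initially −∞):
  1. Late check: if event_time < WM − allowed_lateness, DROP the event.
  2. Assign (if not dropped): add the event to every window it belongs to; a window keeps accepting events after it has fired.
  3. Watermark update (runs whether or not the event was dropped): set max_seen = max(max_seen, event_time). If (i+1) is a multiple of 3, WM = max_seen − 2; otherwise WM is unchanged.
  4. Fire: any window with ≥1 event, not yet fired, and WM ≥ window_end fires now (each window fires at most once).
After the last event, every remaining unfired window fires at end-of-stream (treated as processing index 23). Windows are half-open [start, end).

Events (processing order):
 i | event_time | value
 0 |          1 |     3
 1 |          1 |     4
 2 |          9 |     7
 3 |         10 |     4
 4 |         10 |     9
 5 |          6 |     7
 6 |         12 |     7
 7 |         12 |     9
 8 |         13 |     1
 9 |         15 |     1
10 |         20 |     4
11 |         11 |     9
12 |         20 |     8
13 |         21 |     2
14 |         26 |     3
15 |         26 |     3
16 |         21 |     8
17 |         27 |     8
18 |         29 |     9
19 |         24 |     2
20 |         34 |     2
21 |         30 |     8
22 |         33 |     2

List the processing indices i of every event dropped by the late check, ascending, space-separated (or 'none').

i=0 t=1 v=3: → [0,6); WM=−∞
i=1 t=1 v=4: → [0,6); WM=−∞
i=2 t=9 v=7: → [6,12); WM=7; [0,6) fires=4
i=3 t=10 v=4: → [6,12); WM=7
i=4 t=10 v=9: → [6,12); WM=7
i=5 t=6 v=7: → [6,12); WM=8
i=6 t=12 v=7: → [12,18); WM=8
i=7 t=12 v=9: → [12,18); WM=8
i=8 t=13 v=1: → [12,18); WM=11
i=9 t=15 v=1: → [12,18); WM=11
i=10 t=20 v=4: → [18,24); WM=11
i=11 t=11 v=9: → [6,12); WM=18; [6,12) fires=9 [12,18) fires=9
i=12 t=20 v=8: → [18,24); WM=18
i=13 t=21 v=2: → [18,24); WM=18
i=14 t=26 v=3: → [24,30); WM=24; [18,24) fires=8
i=15 t=26 v=3: → [24,30); WM=24
i=16 t=21 v=8: DROP (t<24-1); WM=24
i=17 t=27 v=8: → [24,30); WM=25
i=18 t=29 v=9: → [24,30); WM=25
i=19 t=24 v=2: → [24,30); WM=25
i=20 t=34 v=2: → [30,36); WM=32; [24,30) fires=9
i=21 t=30 v=8: DROP (t<32-1); WM=32
i=22 t=33 v=2: → [30,36); WM=32

16 21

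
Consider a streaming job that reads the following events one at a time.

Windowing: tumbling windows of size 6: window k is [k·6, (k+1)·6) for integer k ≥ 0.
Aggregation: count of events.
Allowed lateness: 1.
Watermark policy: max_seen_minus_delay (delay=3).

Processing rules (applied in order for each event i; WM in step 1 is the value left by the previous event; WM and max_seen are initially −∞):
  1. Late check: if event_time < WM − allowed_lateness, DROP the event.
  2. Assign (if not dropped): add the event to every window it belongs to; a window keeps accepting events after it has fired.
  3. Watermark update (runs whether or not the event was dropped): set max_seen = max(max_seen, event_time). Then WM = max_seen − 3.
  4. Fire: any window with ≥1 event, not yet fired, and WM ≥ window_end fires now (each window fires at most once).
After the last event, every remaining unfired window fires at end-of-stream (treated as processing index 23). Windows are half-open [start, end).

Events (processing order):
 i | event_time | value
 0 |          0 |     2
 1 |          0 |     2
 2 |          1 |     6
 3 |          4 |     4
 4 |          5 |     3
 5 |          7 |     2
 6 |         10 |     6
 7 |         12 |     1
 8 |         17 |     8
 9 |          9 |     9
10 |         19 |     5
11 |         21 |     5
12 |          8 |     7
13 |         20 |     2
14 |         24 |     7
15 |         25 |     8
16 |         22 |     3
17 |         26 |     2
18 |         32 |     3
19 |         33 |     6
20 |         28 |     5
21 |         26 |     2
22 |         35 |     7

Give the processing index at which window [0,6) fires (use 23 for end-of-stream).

6

i=0 t=0 v=2: → [0,6); WM=-3
i=1 t=0 v=2: → [0,6); WM=-3
i=2 t=1 v=6: → [0,6); WM=-2
i=3 t=4 v=4: → [0,6); WM=1
i=4 t=5 v=3: → [0,6); WM=2
i=5 t=7 v=2: → [6,12); WM=4
i=6 t=10 v=6: → [6,12); WM=7; [0,6) fires=5
i=7 t=12 v=1: → [12,18); WM=9
i=8 t=17 v=8: → [12,18); WM=14; [6,12) fires=2
i=9 t=9 v=9: DROP (t<14-1); WM=14
i=10 t=19 v=5: → [18,24); WM=16
i=11 t=21 v=5: → [18,24); WM=18; [12,18) fires=2
i=12 t=8 v=7: DROP (t<18-1); WM=18
i=13 t=20 v=2: → [18,24); WM=18
i=14 t=24 v=7: → [24,30); WM=21
i=15 t=25 v=8: → [24,30); WM=22
i=16 t=22 v=3: → [18,24); WM=22
i=17 t=26 v=2: → [24,30); WM=23
i=18 t=32 v=3: → [30,36); WM=29; [18,24) fires=4
i=19 t=33 v=6: → [30,36); WM=30; [24,30) fires=3
i=20 t=28 v=5: DROP (t<30-1); WM=30
i=21 t=26 v=2: DROP (t<30-1); WM=30
i=22 t=35 v=7: → [30,36); WM=32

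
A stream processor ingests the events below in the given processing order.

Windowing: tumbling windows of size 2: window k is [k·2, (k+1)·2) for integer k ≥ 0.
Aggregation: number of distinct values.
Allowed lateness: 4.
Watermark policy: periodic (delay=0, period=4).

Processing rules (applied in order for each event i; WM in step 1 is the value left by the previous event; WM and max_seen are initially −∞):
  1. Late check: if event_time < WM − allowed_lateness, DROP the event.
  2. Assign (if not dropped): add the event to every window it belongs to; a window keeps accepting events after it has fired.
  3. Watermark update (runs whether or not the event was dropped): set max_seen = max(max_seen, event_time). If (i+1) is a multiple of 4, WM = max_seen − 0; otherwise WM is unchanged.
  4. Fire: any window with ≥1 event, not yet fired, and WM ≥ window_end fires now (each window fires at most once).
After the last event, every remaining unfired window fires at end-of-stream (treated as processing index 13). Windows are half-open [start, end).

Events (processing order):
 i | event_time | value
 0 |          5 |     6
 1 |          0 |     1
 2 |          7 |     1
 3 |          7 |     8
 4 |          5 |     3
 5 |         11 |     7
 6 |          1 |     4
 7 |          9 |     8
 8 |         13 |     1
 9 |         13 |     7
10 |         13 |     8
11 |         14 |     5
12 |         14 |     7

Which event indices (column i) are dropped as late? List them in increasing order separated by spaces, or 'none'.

6

i=0 t=5 v=6: → [4,6); WM=−∞
i=1 t=0 v=1: → [0,2); WM=−∞
i=2 t=7 v=1: → [6,8); WM=−∞
i=3 t=7 v=8: → [6,8); WM=7; [0,2) fires=1 [4,6) fires=1
i=4 t=5 v=3: → [4,6); WM=7
i=5 t=11 v=7: → [10,12); WM=7
i=6 t=1 v=4: DROP (t<7-4); WM=7
i=7 t=9 v=8: → [8,10); WM=11; [6,8) fires=2 [8,10) fires=1
i=8 t=13 v=1: → [12,14); WM=11
i=9 t=13 v=7: → [12,14); WM=11
i=10 t=13 v=8: → [12,14); WM=11
i=11 t=14 v=5: → [14,16); WM=14; [10,12) fires=1 [12,14) fires=3
i=12 t=14 v=7: → [14,16); WM=14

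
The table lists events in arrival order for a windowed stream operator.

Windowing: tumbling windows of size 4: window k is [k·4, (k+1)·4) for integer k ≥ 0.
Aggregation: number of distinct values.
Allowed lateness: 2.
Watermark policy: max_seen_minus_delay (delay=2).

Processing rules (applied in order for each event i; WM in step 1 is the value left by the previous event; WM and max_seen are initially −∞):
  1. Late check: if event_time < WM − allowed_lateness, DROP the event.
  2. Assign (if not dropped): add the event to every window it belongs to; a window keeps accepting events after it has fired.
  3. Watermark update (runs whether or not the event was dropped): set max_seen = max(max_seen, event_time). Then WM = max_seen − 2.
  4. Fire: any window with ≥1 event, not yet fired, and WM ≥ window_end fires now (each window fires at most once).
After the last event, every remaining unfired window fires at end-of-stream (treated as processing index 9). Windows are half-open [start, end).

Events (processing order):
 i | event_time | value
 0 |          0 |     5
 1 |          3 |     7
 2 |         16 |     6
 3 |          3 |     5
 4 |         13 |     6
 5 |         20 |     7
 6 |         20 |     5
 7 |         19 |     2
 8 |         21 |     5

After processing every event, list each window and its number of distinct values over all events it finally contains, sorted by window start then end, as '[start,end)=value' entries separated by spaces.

i=0 t=0 v=5: → [0,4); WM=-2
i=1 t=3 v=7: → [0,4); WM=1
i=2 t=16 v=6: → [16,20); WM=14; [0,4) fires=2
i=3 t=3 v=5: DROP (t<14-2); WM=14
i=4 t=13 v=6: → [12,16); WM=14
i=5 t=20 v=7: → [20,24); WM=18; [12,16) fires=1
i=6 t=20 v=5: → [20,24); WM=18
i=7 t=19 v=2: → [16,20); WM=18
i=8 t=21 v=5: → [20,24); WM=19

[0,4)=2 [12,16)=1 [16,20)=2 [20,24)=2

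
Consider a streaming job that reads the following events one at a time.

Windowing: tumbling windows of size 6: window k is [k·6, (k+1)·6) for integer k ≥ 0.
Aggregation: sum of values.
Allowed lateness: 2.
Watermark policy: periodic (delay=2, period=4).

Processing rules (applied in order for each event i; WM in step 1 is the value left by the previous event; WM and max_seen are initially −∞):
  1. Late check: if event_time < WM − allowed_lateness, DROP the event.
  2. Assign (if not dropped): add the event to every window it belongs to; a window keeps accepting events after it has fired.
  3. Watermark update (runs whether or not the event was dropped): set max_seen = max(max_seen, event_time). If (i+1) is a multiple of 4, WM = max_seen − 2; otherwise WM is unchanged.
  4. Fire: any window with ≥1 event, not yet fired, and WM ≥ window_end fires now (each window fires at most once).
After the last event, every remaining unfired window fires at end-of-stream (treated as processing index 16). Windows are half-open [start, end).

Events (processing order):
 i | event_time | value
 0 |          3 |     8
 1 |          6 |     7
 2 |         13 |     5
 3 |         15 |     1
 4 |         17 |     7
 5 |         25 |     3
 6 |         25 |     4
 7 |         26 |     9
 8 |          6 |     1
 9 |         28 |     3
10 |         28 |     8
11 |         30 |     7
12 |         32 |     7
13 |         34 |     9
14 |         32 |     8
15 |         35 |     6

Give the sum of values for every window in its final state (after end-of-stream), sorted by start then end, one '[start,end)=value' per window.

i=0 t=3 v=8: → [0,6); WM=−∞
i=1 t=6 v=7: → [6,12); WM=−∞
i=2 t=13 v=5: → [12,18); WM=−∞
i=3 t=15 v=1: → [12,18); WM=13; [0,6) fires=8 [6,12) fires=7
i=4 t=17 v=7: → [12,18); WM=13
i=5 t=25 v=3: → [24,30); WM=13
i=6 t=25 v=4: → [24,30); WM=13
i=7 t=26 v=9: → [24,30); WM=24; [12,18) fires=13
i=8 t=6 v=1: DROP (t<24-2); WM=24
i=9 t=28 v=3: → [24,30); WM=24
i=10 t=28 v=8: → [24,30); WM=24
i=11 t=30 v=7: → [30,36); WM=28
i=12 t=32 v=7: → [30,36); WM=28
i=13 t=34 v=9: → [30,36); WM=28
i=14 t=32 v=8: → [30,36); WM=28
i=15 t=35 v=6: → [30,36); WM=33; [24,30) fires=27

[0,6)=8 [6,12)=7 [12,18)=13 [24,30)=27 [30,36)=37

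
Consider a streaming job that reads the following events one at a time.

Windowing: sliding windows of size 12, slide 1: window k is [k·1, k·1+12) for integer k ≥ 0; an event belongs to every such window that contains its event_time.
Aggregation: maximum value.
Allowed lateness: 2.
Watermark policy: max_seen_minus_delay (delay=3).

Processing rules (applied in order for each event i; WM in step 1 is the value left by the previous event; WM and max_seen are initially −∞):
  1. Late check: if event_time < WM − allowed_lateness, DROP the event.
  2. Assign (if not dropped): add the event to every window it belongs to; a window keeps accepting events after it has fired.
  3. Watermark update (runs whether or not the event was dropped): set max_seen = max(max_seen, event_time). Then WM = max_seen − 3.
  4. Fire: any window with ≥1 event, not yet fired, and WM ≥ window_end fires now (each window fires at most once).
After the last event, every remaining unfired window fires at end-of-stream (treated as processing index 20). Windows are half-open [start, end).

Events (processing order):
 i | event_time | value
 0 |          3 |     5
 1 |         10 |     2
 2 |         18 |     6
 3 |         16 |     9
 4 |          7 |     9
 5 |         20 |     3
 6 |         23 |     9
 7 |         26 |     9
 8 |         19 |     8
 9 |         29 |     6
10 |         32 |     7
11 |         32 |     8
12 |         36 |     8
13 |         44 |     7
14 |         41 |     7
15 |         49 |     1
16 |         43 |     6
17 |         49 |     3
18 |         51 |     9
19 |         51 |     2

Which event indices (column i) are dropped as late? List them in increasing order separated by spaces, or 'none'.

4 8 16

i=0 t=3 v=5: → [3,15),[2,14),[1,13),[0,12); WM=0
i=1 t=10 v=2: → [10,22),[9,21),[8,20),[7,19),[6,18),[5,17),[4,16),[3,15),[2,14),[1,13),[0,12); WM=7
i=2 t=18 v=6: → [18,30),[17,29),[16,28),[15,27),[14,26),[13,25),[12,24),[11,23),[10,22),[9,21),[8,20),[7,19); WM=15; [0,12) fires=5 [1,13) fires=5 [2,14) fires=5 [3,15) fires=5
i=3 t=16 v=9: → [16,28),[15,27),[14,26),[13,25),[12,24),[11,23),[10,22),[9,21),[8,20),[7,19),[6,18),[5,17); WM=15
i=4 t=7 v=9: DROP (t<15-2); WM=15
i=5 t=20 v=3: → [20,32),[19,31),[18,30),[17,29),[16,28),[15,27),[14,26),[13,25),[12,24),[11,23),[10,22),[9,21); WM=17; [4,16) fires=2 [5,17) fires=9
i=6 t=23 v=9: → [23,35),[22,34),[21,33),[20,32),[19,31),[18,30),[17,29),[16,28),[15,27),[14,26),[13,25),[12,24); WM=20; [6,18) fires=9 [7,19) fires=9 [8,20) fires=9
i=7 t=26 v=9: → [26,38),[25,37),[24,36),[23,35),[22,34),[21,33),[20,32),[19,31),[18,30),[17,29),[16,28),[15,27); WM=23; [9,21) fires=9 [10,22) fires=9 [11,23) fires=9
i=8 t=19 v=8: DROP (t<23-2); WM=23
i=9 t=29 v=6: → [29,41),[28,40),[27,39),[26,38),[25,37),[24,36),[23,35),[22,34),[21,33),[20,32),[19,31),[18,30); WM=26; [12,24) fires=9 [13,25) fires=9 [14,26) fires=9
i=10 t=32 v=7: → [32,44),[31,43),[30,42),[29,41),[28,40),[27,39),[26,38),[25,37),[24,36),[23,35),[22,34),[21,33); WM=29; [15,27) fires=9 [16,28) fires=9 [17,29) fires=9
i=11 t=32 v=8: → [32,44),[31,43),[30,42),[29,41),[28,40),[27,39),[26,38),[25,37),[24,36),[23,35),[22,34),[21,33); WM=29
i=12 t=36 v=8: → [36,48),[35,47),[34,46),[33,45),[32,44),[31,43),[30,42),[29,41),[28,40),[27,39),[26,38),[25,37); WM=33; [18,30) fires=9 [19,31) fires=9 [20,32) fires=9 [21,33) fires=9
i=13 t=44 v=7: → [44,56),[43,55),[42,54),[41,53),[40,52),[39,51),[38,50),[37,49),[36,48),[35,47),[34,46),[33,45); WM=41; [22,34) fires=9 [23,35) fires=9 [24,36) fires=9 [25,37) fires=9 [26,38) fires=9 [27,39) fires=8 [28,40) fires=8 [29,41) fires=8
i=14 t=41 v=7: → [41,53),[40,52),[39,51),[38,50),[37,49),[36,48),[35,47),[34,46),[33,45),[32,44),[31,43),[30,42); WM=41
i=15 t=49 v=1: → [49,61),[48,60),[47,59),[46,58),[45,57),[44,56),[43,55),[42,54),[41,53),[40,52),[39,51),[38,50); WM=46; [30,42) fires=8 [31,43) fires=8 [32,44) fires=8 [33,45) fires=8 [34,46) fires=8
i=16 t=43 v=6: DROP (t<46-2); WM=46
i=17 t=49 v=3: → [49,61),[48,60),[47,59),[46,58),[45,57),[44,56),[43,55),[42,54),[41,53),[40,52),[39,51),[38,50); WM=46
i=18 t=51 v=9: → [51,63),[50,62),[49,61),[48,60),[47,59),[46,58),[45,57),[44,56),[43,55),[42,54),[41,53),[40,52); WM=48; [35,47) fires=8 [36,48) fires=8
i=19 t=51 v=2: → [51,63),[50,62),[49,61),[48,60),[47,59),[46,58),[45,57),[44,56),[43,55),[42,54),[41,53),[40,52); WM=48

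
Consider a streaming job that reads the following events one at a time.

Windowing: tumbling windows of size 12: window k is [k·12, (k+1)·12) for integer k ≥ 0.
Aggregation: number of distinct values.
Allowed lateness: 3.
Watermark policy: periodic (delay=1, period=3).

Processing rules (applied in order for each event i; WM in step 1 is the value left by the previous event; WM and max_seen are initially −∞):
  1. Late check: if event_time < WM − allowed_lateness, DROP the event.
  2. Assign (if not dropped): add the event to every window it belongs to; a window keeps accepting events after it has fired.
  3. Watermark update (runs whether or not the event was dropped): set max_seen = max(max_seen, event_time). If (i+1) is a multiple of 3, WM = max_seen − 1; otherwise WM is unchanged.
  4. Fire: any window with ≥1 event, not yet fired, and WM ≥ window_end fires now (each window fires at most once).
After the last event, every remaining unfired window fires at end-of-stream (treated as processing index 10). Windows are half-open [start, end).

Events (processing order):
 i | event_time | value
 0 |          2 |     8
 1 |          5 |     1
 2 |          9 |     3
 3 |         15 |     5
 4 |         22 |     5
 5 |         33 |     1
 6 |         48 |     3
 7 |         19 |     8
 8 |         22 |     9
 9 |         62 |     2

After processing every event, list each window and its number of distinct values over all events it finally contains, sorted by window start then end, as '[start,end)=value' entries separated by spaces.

[0,12)=3 [12,24)=1 [24,36)=1 [48,60)=1 [60,72)=1

i=0 t=2 v=8: → [0,12); WM=−∞
i=1 t=5 v=1: → [0,12); WM=−∞
i=2 t=9 v=3: → [0,12); WM=8
i=3 t=15 v=5: → [12,24); WM=8
i=4 t=22 v=5: → [12,24); WM=8
i=5 t=33 v=1: → [24,36); WM=32; [0,12) fires=3 [12,24) fires=1
i=6 t=48 v=3: → [48,60); WM=32
i=7 t=19 v=8: DROP (t<32-3); WM=32
i=8 t=22 v=9: DROP (t<32-3); WM=47; [24,36) fires=1
i=9 t=62 v=2: → [60,72); WM=47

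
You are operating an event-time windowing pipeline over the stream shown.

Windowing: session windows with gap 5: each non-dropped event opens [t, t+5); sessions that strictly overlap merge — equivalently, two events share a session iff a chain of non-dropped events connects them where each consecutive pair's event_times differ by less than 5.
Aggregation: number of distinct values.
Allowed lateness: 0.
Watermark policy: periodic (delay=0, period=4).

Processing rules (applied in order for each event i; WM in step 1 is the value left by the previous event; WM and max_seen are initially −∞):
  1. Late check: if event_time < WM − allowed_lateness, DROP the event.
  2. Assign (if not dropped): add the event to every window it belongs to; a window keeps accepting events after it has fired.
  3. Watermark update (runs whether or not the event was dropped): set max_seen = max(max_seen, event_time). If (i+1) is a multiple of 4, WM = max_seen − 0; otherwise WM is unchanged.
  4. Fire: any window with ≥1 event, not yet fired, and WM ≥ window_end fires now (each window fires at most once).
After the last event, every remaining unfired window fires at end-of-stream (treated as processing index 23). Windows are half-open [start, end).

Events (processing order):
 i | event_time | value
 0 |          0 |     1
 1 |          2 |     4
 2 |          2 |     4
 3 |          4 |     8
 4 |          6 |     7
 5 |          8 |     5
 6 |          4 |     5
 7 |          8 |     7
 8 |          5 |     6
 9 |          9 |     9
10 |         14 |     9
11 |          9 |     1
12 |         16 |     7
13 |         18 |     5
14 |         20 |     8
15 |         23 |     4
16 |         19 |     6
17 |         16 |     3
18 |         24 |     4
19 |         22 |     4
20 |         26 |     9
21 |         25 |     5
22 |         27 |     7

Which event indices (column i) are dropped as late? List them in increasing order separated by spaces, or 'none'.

8 16 17 19

i=0 t=0 v=1: → [0,5); WM=−∞
i=1 t=2 v=4: → [0,7); WM=−∞
i=2 t=2 v=4: → [0,7); WM=−∞
i=3 t=4 v=8: → [0,9); WM=4
i=4 t=6 v=7: → [0,11); WM=4
i=5 t=8 v=5: → [0,13); WM=4
i=6 t=4 v=5: → [0,13); WM=4
i=7 t=8 v=7: → [0,13); WM=8
i=8 t=5 v=6: DROP (t<8-0); WM=8
i=9 t=9 v=9: → [0,14); WM=8
i=10 t=14 v=9: → [14,19); WM=8
i=11 t=9 v=1: → [0,14); WM=14
i=12 t=16 v=7: → [14,21); WM=14
i=13 t=18 v=5: → [14,23); WM=14
i=14 t=20 v=8: → [14,25); WM=14
i=15 t=23 v=4: → [14,28); WM=23
i=16 t=19 v=6: DROP (t<23-0); WM=23
i=17 t=16 v=3: DROP (t<23-0); WM=23
i=18 t=24 v=4: → [14,29); WM=23
i=19 t=22 v=4: DROP (t<23-0); WM=24
i=20 t=26 v=9: → [14,31); WM=24
i=21 t=25 v=5: → [14,31); WM=24
i=22 t=27 v=7: → [14,32); WM=24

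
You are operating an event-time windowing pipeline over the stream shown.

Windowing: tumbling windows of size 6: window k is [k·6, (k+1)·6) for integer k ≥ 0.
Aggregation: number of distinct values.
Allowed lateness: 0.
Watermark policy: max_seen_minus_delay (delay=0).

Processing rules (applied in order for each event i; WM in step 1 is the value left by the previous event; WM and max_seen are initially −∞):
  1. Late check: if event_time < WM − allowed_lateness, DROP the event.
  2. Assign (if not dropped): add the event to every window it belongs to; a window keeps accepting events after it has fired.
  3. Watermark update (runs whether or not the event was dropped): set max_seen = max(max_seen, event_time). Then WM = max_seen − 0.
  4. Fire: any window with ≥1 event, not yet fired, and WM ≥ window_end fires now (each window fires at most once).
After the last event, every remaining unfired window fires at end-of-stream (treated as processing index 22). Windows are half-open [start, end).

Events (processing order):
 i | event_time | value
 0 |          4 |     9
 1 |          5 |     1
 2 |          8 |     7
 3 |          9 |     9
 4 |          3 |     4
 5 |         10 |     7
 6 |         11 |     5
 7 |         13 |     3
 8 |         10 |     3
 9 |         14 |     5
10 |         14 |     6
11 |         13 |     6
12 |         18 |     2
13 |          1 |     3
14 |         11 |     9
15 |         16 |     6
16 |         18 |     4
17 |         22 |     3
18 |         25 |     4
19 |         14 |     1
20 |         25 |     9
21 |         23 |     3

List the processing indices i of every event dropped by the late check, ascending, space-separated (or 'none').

4 8 11 13 14 15 19 21

i=0 t=4 v=9: → [0,6); WM=4
i=1 t=5 v=1: → [0,6); WM=5
i=2 t=8 v=7: → [6,12); WM=8; [0,6) fires=2
i=3 t=9 v=9: → [6,12); WM=9
i=4 t=3 v=4: DROP (t<9-0); WM=9
i=5 t=10 v=7: → [6,12); WM=10
i=6 t=11 v=5: → [6,12); WM=11
i=7 t=13 v=3: → [12,18); WM=13; [6,12) fires=3
i=8 t=10 v=3: DROP (t<13-0); WM=13
i=9 t=14 v=5: → [12,18); WM=14
i=10 t=14 v=6: → [12,18); WM=14
i=11 t=13 v=6: DROP (t<14-0); WM=14
i=12 t=18 v=2: → [18,24); WM=18; [12,18) fires=3
i=13 t=1 v=3: DROP (t<18-0); WM=18
i=14 t=11 v=9: DROP (t<18-0); WM=18
i=15 t=16 v=6: DROP (t<18-0); WM=18
i=16 t=18 v=4: → [18,24); WM=18
i=17 t=22 v=3: → [18,24); WM=22
i=18 t=25 v=4: → [24,30); WM=25; [18,24) fires=3
i=19 t=14 v=1: DROP (t<25-0); WM=25
i=20 t=25 v=9: → [24,30); WM=25
i=21 t=23 v=3: DROP (t<25-0); WM=25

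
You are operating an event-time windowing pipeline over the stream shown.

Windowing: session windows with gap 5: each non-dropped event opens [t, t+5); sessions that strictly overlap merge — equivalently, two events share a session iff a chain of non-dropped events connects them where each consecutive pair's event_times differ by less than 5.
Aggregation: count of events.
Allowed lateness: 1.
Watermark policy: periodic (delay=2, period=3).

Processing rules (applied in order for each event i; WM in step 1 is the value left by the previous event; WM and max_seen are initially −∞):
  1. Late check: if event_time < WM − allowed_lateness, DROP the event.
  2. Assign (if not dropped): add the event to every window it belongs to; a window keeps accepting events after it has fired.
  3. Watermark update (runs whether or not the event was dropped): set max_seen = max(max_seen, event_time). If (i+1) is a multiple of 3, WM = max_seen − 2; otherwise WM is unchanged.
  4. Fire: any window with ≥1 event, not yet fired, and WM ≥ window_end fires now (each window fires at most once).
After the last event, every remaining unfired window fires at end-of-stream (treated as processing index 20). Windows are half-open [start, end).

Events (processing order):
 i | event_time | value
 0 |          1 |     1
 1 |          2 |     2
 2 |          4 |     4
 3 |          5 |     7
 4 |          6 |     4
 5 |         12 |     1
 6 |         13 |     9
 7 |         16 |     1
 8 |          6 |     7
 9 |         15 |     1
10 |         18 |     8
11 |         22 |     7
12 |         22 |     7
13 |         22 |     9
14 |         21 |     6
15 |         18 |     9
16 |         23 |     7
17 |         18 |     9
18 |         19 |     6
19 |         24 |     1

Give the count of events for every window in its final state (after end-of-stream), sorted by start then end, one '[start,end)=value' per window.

[1,11)=5 [12,29)=11

i=0 t=1 v=1: → [1,6); WM=−∞
i=1 t=2 v=2: → [1,7); WM=−∞
i=2 t=4 v=4: → [1,9); WM=2
i=3 t=5 v=7: → [1,10); WM=2
i=4 t=6 v=4: → [1,11); WM=2
i=5 t=12 v=1: → [12,17); WM=10
i=6 t=13 v=9: → [12,18); WM=10
i=7 t=16 v=1: → [12,21); WM=10
i=8 t=6 v=7: DROP (t<10-1); WM=14
i=9 t=15 v=1: → [12,21); WM=14
i=10 t=18 v=8: → [12,23); WM=14
i=11 t=22 v=7: → [12,27); WM=20
i=12 t=22 v=7: → [12,27); WM=20
i=13 t=22 v=9: → [12,27); WM=20
i=14 t=21 v=6: → [12,27); WM=20
i=15 t=18 v=9: DROP (t<20-1); WM=20
i=16 t=23 v=7: → [12,28); WM=20
i=17 t=18 v=9: DROP (t<20-1); WM=21
i=18 t=19 v=6: DROP (t<21-1); WM=21
i=19 t=24 v=1: → [12,29); WM=21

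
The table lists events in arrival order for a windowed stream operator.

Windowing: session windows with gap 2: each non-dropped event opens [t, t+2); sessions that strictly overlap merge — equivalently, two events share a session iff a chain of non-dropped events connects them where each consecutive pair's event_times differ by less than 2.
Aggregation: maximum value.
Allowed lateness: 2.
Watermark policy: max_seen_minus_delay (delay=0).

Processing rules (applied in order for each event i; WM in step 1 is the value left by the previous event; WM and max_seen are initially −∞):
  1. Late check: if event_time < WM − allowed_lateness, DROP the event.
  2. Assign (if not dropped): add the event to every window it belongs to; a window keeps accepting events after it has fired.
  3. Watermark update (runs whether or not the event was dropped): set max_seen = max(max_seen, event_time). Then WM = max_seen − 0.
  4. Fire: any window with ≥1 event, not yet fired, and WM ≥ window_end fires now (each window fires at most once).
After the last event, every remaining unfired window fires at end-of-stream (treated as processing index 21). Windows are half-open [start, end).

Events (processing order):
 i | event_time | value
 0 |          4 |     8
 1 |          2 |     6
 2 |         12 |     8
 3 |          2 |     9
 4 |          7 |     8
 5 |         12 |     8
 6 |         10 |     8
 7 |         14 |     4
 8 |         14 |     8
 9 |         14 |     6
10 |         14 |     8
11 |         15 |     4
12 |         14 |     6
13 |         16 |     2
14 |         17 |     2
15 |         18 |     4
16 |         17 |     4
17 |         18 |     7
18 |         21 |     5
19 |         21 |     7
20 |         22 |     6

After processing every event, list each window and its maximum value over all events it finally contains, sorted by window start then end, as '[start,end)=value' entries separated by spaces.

i=0 t=4 v=8: → [4,6); WM=4
i=1 t=2 v=6: → [2,4); WM=4
i=2 t=12 v=8: → [12,14); WM=12
i=3 t=2 v=9: DROP (t<12-2); WM=12
i=4 t=7 v=8: DROP (t<12-2); WM=12
i=5 t=12 v=8: → [12,14); WM=12
i=6 t=10 v=8: → [10,12); WM=12
i=7 t=14 v=4: → [14,16); WM=14
i=8 t=14 v=8: → [14,16); WM=14
i=9 t=14 v=6: → [14,16); WM=14
i=10 t=14 v=8: → [14,16); WM=14
i=11 t=15 v=4: → [14,17); WM=15
i=12 t=14 v=6: → [14,17); WM=15
i=13 t=16 v=2: → [14,18); WM=16
i=14 t=17 v=2: → [14,19); WM=17
i=15 t=18 v=4: → [14,20); WM=18
i=16 t=17 v=4: → [14,20); WM=18
i=17 t=18 v=7: → [14,20); WM=18
i=18 t=21 v=5: → [21,23); WM=21
i=19 t=21 v=7: → [21,23); WM=21
i=20 t=22 v=6: → [21,24); WM=22

[2,4)=6 [4,6)=8 [10,12)=8 [12,14)=8 [14,20)=8 [21,24)=7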